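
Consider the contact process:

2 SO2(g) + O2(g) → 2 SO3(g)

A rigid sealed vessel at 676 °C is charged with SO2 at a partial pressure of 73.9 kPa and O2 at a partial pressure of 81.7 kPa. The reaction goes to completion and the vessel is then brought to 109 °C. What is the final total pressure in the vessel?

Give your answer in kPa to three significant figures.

With V and T fixed, P_i ∝ n_i, so the mole ratios apply directly to partial pressures at 676 °C.
P(O2) required for 73.9 kPa of SO2 = (1/2) × 73.9 = 36.95 kPa; available 81.7 kPa, so SO2 is limiting.
P(O2) remaining = 81.7 − (1/2) × 73.9 = 44.75 kPa
P(gaseous products) = (2)/2 × 73.9 = 73.90 kPa
P_total at 676 °C = 44.75 + 73.90 = 118.7 kPa
Scaling to 109 °C: P = 118.7 × 382.15/949.15 = 47.79 kPa

47.8 kPa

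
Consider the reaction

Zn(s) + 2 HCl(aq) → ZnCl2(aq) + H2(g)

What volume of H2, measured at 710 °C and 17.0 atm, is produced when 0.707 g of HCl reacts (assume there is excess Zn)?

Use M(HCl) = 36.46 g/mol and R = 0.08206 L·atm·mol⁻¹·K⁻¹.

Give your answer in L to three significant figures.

n(HCl) = 0.7070 / 36.46 = 0.01939 mol
n(H2) = (1/2) × 0.01939 = 0.009695 mol
V = nRT/P = 0.009695 × 0.08206 × 983.15 / 17.0 = 0.04601 L

0.0460 L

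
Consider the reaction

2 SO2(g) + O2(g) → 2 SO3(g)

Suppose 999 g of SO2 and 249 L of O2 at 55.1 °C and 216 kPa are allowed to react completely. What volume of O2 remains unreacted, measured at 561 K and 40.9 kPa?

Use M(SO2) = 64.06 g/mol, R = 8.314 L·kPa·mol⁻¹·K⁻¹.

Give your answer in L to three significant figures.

n(SO2) = 999 / 64.06 = 15.59 mol
n(O2) = PV/RT = (216 × 249) / (8.314 × 328.25) = 19.71 mol
For 15.59 mol SO2, stoichiometry requires (1/2) × 15.59 = 7.795 mol O2; 19.71 mol is available, so SO2 is limiting.
n(O2) consumed = (1/2) × 15.59 = 7.795 mol; remaining = 19.71 − 7.795 = 11.92 mol
V(O2) = nRT/P = 11.92 × 8.314 × 561 / 40.9 = 1359 L

1360 L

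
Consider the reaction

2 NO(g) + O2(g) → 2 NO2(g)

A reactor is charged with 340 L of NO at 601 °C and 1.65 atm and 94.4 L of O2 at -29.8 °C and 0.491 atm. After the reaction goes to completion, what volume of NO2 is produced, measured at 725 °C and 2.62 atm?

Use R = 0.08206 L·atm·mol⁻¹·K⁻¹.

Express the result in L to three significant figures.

n(NO) = PV/RT = (1.65 × 340) / (0.08206 × 874.15) = 7.821 mol
n(O2) = PV/RT = (0.491 × 94.4) / (0.08206 × 243.35) = 2.321 mol
For 7.821 mol NO, stoichiometry requires (1/2) × 7.821 = 3.910 mol O2; 2.321 mol is available, so O2 is limiting.
n(NO2) = (2/1) × 2.321 = 4.642 mol
V(NO2) = nRT/P = 4.642 × 0.08206 × 998.15 / 2.62 = 145.1 L

145 L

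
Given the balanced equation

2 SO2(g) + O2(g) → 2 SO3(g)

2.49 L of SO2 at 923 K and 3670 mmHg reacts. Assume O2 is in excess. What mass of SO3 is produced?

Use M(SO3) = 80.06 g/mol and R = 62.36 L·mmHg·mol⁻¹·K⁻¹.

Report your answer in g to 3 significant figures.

n(SO2) = PV/RT = (3670 × 2.49) / (62.36 × 923) = 0.1588 mol
n(SO3) = (2/2) × 0.1588 = 0.1588 mol
m(SO3) = 0.1588 × 80.06 = 12.71 g

12.7 g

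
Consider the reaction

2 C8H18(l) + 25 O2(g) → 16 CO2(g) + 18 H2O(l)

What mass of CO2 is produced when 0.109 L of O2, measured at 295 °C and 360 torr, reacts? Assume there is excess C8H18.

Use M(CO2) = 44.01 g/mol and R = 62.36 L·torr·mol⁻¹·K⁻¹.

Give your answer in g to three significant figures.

n(O2) = PV/RT = (360 × 0.109) / (62.36 × 568.15) = 0.001108 mol
n(CO2) = (16/25) × 0.001108 = 0.0007091 mol
m(CO2) = 0.0007091 × 44.01 = 0.03121 g

0.0312 g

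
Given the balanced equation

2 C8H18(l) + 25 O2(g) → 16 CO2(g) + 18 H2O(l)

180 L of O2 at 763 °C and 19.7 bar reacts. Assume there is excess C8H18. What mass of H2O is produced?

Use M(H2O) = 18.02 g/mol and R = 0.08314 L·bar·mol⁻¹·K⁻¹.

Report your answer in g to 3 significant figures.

534 g

n(O2) = PV/RT = (19.7 × 180) / (0.08314 × 1036.15) = 41.16 mol
n(H2O) = (18/25) × 41.16 = 29.64 mol
m(H2O) = 29.64 × 18.02 = 534.1 g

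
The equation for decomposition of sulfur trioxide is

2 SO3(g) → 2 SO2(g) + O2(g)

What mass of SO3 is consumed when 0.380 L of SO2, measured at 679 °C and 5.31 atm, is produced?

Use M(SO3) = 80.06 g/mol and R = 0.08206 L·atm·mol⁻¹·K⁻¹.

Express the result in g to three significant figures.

2.07 g

n(SO2) = PV/RT = (5.31 × 0.380) / (0.08206 × 952.15) = 0.02583 mol
n(SO3) = (2/2) × 0.02583 = 0.02583 mol
m(SO3) = 0.02583 × 80.06 = 2.068 g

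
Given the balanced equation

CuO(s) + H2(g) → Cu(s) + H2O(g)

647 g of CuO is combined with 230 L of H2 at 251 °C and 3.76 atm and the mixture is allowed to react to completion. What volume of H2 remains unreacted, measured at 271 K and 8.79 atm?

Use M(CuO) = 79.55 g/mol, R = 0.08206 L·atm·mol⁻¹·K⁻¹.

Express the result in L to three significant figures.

n(CuO) = 647 / 79.55 = 8.133 mol
n(H2) = PV/RT = (3.76 × 230) / (0.08206 × 524.15) = 20.11 mol
For 8.133 mol CuO, stoichiometry requires (1/1) × 8.133 = 8.133 mol H2; 20.11 mol is available, so CuO is limiting.
n(H2) consumed = (1/1) × 8.133 = 8.133 mol; remaining = 20.11 − 8.133 = 11.98 mol
V(H2) = nRT/P = 11.98 × 0.08206 × 271 / 8.79 = 30.31 L

30.3 L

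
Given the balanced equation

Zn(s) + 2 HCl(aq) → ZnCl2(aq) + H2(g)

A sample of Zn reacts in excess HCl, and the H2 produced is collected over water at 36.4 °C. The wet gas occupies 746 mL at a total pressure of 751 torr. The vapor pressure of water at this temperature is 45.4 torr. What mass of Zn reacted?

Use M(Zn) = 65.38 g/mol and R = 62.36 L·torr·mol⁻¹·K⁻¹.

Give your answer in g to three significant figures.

P(H2) = 751 − 45.4 = 705.6 torr
n(H2) = PV/RT = (705.6 × 0.7460) / (62.36 × 309.55) = 0.02727 mol
n(Zn) = (1/1) × 0.02727 = 0.02727 mol
m(Zn) = 0.02727 × 65.38 = 1.783 g

1.78 g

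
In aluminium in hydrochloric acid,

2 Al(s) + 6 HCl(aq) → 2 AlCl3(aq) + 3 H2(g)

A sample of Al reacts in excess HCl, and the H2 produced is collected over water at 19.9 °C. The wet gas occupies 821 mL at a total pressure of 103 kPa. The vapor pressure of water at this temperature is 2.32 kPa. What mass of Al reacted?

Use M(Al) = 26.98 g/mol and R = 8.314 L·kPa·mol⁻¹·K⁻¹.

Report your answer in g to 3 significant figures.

P(H2) = 103 − 2.32 = 100.7 kPa
n(H2) = PV/RT = (100.7 × 0.8210) / (8.314 × 293.05) = 0.03393 mol
n(Al) = (2/3) × 0.03393 = 0.02262 mol
m(Al) = 0.02262 × 26.98 = 0.6103 g

0.610 g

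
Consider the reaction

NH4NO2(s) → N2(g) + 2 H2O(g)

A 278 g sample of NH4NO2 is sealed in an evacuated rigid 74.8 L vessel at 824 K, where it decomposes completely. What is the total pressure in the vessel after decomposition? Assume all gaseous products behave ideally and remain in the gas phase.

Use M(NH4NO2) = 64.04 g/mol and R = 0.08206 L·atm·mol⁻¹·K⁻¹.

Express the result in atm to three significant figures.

11.8 atm

n(NH4NO2) = 278 / 64.04 = 4.341 mol
n(gas produced) = (3/1) × 4.341 = 13.02 mol
P = nRT/V = 13.02 × 0.08206 × 824 / 74.8 = 11.77 atm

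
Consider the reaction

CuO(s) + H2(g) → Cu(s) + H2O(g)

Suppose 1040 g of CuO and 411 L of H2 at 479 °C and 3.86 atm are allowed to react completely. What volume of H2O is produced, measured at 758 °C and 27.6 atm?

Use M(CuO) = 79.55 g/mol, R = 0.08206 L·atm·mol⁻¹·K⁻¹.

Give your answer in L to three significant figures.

n(CuO) = 1040 / 79.55 = 13.07 mol
n(H2) = PV/RT = (3.86 × 411) / (0.08206 × 752.15) = 25.70 mol
For 13.07 mol CuO, stoichiometry requires (1/1) × 13.07 = 13.07 mol H2; 25.70 mol is available, so CuO is limiting.
n(H2O) = (1/1) × 13.07 = 13.07 mol
V(H2O) = nRT/P = 13.07 × 0.08206 × 1031.15 / 27.6 = 40.07 L

40.1 L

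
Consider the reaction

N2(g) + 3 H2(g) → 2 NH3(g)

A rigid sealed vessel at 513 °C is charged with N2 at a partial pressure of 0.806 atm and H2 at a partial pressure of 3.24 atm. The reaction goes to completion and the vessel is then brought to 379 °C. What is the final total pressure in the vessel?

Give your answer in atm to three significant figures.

2.02 atm

Because the vessel is rigid and T is held at 513 °C, work the stoichiometry in partial pressures (P_i = n_iRT/V).
P(H2) required for 0.806 atm of N2 = (3/1) × 0.806 = 2.418 atm; available 3.24 atm, so N2 is limiting.
P(H2) remaining = 3.24 − (3/1) × 0.806 = 0.8220 atm
P(gaseous products) = (2)/1 × 0.806 = 1.612 atm
P_total at 513 °C = 0.8220 + 1.612 = 2.434 atm
Scaling to 379 °C: P = 2.434 × 652.15/786.15 = 2.019 atm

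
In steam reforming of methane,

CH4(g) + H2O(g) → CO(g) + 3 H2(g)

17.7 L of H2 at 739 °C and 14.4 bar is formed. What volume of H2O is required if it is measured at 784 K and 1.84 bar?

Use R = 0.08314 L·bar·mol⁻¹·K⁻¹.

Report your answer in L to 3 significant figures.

35.8 L

n(H2) = PV/RT = (14.4 × 17.7) / (0.08314 × 1012.15) = 3.029 mol
n(H2O) = (1/3) × 3.029 = 1.010 mol
V = nRT/P = 1.010 × 0.08314 × 784 / 1.84 = 35.78 L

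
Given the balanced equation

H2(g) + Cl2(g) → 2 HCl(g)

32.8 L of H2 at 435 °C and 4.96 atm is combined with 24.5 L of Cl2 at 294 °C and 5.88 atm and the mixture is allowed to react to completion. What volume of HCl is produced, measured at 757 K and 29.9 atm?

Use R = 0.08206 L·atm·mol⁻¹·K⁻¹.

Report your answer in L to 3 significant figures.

n(H2) = PV/RT = (4.96 × 32.8) / (0.08206 × 708.15) = 2.800 mol
n(Cl2) = PV/RT = (5.88 × 24.5) / (0.08206 × 567.15) = 3.095 mol
For 2.800 mol H2, stoichiometry requires (1/1) × 2.800 = 2.800 mol Cl2; 3.095 mol is available, so H2 is limiting.
n(HCl) = (2/1) × 2.800 = 5.600 mol
V(HCl) = nRT/P = 5.600 × 0.08206 × 757 / 29.9 = 11.63 L

11.6 L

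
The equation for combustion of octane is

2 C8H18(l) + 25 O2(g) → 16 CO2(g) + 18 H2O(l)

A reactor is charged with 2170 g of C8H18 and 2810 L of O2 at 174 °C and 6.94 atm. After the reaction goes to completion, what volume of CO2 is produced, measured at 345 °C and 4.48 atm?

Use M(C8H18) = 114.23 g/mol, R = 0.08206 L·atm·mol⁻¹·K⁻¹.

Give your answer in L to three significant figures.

1720 L

n(C8H18) = 2170 / 114.23 = 19.00 mol
n(O2) = PV/RT = (6.94 × 2810) / (0.08206 × 447.15) = 531.5 mol
For 19.00 mol C8H18, stoichiometry requires (25/2) × 19.00 = 237.5 mol O2; 531.5 mol is available, so C8H18 is limiting.
n(CO2) = (16/2) × 19.00 = 152.0 mol
V(CO2) = nRT/P = 152.0 × 0.08206 × 618.15 / 4.48 = 1721 L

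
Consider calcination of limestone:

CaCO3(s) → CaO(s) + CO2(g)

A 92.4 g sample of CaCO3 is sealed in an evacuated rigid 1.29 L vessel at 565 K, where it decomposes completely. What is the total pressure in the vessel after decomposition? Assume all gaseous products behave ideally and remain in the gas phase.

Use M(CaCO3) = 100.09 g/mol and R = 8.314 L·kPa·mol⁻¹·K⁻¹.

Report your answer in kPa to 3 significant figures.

n(CaCO3) = 92.4 / 100.09 = 0.9232 mol
n(gas produced) = (1/1) × 0.9232 = 0.9232 mol
P = nRT/V = 0.9232 × 8.314 × 565 / 1.29 = 3362 kPa

3360 kPa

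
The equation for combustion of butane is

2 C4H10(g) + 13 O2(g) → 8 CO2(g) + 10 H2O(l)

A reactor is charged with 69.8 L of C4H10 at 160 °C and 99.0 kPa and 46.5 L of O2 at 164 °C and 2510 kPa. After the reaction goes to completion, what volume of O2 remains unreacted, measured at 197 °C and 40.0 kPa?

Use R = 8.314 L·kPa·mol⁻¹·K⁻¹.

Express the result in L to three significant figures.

1920 L

n(C4H10) = PV/RT = (99.0 × 69.8) / (8.314 × 433.15) = 1.919 mol
n(O2) = PV/RT = (2510 × 46.5) / (8.314 × 437.15) = 32.11 mol
For 1.919 mol C4H10, stoichiometry requires (13/2) × 1.919 = 12.47 mol O2; 32.11 mol is available, so C4H10 is limiting.
n(O2) consumed = (13/2) × 1.919 = 12.47 mol; remaining = 32.11 − 12.47 = 19.64 mol
V(O2) = nRT/P = 19.64 × 8.314 × 470.15 / 40.0 = 1919 L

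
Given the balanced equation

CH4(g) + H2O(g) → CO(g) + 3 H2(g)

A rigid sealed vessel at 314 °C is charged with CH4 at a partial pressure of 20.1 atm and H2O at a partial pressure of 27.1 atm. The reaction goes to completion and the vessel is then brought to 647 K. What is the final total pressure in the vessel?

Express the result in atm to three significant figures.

96.3 atm

Because the vessel is rigid and T is held at 314 °C, work the stoichiometry in partial pressures (P_i = n_iRT/V).
P(H2O) required for 20.1 atm of CH4 = (1/1) × 20.1 = 20.10 atm; available 27.1 atm, so CH4 is limiting.
P(H2O) remaining = 27.1 − (1/1) × 20.1 = 7.000 atm
P(gaseous products) = (1+3)/1 × 20.1 = 80.40 atm
P_total at 314 °C = 7.000 + 80.40 = 87.40 atm
Scaling to 647 K: P = 87.40 × 647/587.15 = 96.31 atm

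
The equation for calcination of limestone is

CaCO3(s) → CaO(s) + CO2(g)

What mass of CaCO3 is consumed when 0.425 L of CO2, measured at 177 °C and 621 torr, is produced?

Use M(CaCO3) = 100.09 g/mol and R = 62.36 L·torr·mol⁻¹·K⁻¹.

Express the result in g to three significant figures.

0.941 g

n(CO2) = PV/RT = (621 × 0.425) / (62.36 × 450.15) = 0.009402 mol
n(CaCO3) = (1/1) × 0.009402 = 0.009402 mol
m(CaCO3) = 0.009402 × 100.09 = 0.9410 g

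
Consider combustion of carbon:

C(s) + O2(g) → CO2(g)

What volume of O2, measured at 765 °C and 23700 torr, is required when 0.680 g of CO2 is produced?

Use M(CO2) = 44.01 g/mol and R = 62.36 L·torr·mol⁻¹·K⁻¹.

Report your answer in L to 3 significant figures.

0.0422 L

n(CO2) = 0.6800 / 44.01 = 0.01545 mol
n(O2) = (1/1) × 0.01545 = 0.01545 mol
V = nRT/P = 0.01545 × 62.36 × 1038.15 / 23700 = 0.04220 L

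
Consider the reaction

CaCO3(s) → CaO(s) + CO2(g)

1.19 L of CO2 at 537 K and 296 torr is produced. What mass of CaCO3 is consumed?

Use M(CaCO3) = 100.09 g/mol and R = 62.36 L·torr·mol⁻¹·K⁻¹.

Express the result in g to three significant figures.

1.05 g

n(CO2) = PV/RT = (296 × 1.19) / (62.36 × 537) = 0.01052 mol
n(CaCO3) = (1/1) × 0.01052 = 0.01052 mol
m(CaCO3) = 0.01052 × 100.09 = 1.053 g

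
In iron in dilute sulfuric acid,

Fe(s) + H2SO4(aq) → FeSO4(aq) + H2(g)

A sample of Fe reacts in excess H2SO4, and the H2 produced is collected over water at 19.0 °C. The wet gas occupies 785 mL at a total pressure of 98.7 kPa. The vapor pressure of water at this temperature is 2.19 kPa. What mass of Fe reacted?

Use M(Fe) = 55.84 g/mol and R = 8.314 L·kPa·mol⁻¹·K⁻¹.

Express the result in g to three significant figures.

1.74 g

P(H2) = 98.7 − 2.19 = 96.51 kPa
n(H2) = PV/RT = (96.51 × 0.7850) / (8.314 × 292.15) = 0.03119 mol
n(Fe) = (1/1) × 0.03119 = 0.03119 mol
m(Fe) = 0.03119 × 55.84 = 1.742 g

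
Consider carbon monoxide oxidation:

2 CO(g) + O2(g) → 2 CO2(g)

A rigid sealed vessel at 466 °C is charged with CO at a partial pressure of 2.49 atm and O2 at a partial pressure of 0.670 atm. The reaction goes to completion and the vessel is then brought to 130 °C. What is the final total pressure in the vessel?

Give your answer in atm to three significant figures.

At constant V, partial pressures at 466 °C are proportional to moles, so apply stoichiometry directly to pressures.
P(O2) required for 2.49 atm of CO = (1/2) × 2.49 = 1.245 atm; available 0.670 atm, so O2 is limiting.
P(CO) remaining = 2.49 − (2/1) × 0.670 = 1.150 atm
P(gaseous products) = (2)/1 × 0.670 = 1.340 atm
P_total at 466 °C = 1.150 + 1.340 = 2.490 atm
Scaling to 130 °C: P = 2.490 × 403.15/739.15 = 1.358 atm

1.36 atm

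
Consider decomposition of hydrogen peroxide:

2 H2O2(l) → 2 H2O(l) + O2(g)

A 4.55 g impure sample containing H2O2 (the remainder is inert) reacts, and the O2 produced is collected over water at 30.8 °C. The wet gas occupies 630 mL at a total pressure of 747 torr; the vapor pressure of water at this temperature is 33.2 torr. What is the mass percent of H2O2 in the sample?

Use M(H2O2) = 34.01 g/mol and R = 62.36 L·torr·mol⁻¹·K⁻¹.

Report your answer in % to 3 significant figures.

35.5 %

P(O2) = 747 − 33.2 = 713.8 torr
n(O2) = PV/RT = (713.8 × 0.6300) / (62.36 × 303.95) = 0.02373 mol
n(H2O2) = (2/1) × 0.02373 = 0.04746 mol
m(H2O2) = 0.04746 × 34.01 = 1.614 g
%H2O2 = 1.614 / 4.55 × 100 = 35.47%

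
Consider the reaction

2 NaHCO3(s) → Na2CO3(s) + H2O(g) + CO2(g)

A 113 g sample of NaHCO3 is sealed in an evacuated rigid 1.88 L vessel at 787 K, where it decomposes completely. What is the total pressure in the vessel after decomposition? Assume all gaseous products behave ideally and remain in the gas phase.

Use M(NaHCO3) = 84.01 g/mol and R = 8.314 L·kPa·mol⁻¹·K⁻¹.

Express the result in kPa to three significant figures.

4680 kPa

n(NaHCO3) = 113 / 84.01 = 1.345 mol
n(gas produced) = (2/2) × 1.345 = 1.345 mol
P = nRT/V = 1.345 × 8.314 × 787 / 1.88 = 4681 kPa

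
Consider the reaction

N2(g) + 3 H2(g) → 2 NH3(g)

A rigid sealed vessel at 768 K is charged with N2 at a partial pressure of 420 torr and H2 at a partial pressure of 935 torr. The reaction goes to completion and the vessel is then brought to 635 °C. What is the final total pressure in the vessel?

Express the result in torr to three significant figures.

At constant V, partial pressures at 768 K are proportional to moles, so apply stoichiometry directly to pressures.
P(H2) required for 420 torr of N2 = (3/1) × 420 = 1260 torr; available 935 torr, so H2 is limiting.
P(N2) remaining = 420 − (1/3) × 935 = 108.3 torr
P(gaseous products) = (2)/3 × 935 = 623.3 torr
P_total at 768 K = 108.3 + 623.3 = 731.6 torr
Scaling to 635 °C: P = 731.6 × 908.15/768 = 865.1 torr

865 torr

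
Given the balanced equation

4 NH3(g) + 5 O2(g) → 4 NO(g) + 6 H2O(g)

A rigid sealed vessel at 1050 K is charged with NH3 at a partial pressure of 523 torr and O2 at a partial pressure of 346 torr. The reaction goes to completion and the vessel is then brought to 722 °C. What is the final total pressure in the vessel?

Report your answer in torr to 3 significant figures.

889 torr

Because the vessel is rigid and T is held at 1050 K, work the stoichiometry in partial pressures (P_i = n_iRT/V).
P(O2) required for 523 torr of NH3 = (5/4) × 523 = 653.8 torr; available 346 torr, so O2 is limiting.
P(NH3) remaining = 523 − (4/5) × 346 = 246.2 torr
P(gaseous products) = (4+6)/5 × 346 = 692.0 torr
P_total at 1050 K = 246.2 + 692.0 = 938.2 torr
Scaling to 722 °C: P = 938.2 × 995.15/1050 = 889.2 torr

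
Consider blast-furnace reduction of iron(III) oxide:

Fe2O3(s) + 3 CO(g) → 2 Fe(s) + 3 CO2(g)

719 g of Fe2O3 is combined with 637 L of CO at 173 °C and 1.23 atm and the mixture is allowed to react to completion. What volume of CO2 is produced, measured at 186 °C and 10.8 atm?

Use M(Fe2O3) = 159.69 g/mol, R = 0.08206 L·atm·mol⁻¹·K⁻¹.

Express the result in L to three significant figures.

n(Fe2O3) = 719 / 159.69 = 4.502 mol
n(CO) = PV/RT = (1.23 × 637) / (0.08206 × 446.15) = 21.40 mol
For 4.502 mol Fe2O3, stoichiometry requires (3/1) × 4.502 = 13.51 mol CO; 21.40 mol is available, so Fe2O3 is limiting.
n(CO2) = (3/1) × 4.502 = 13.51 mol
V(CO2) = nRT/P = 13.51 × 0.08206 × 459.15 / 10.8 = 47.13 L

47.1 L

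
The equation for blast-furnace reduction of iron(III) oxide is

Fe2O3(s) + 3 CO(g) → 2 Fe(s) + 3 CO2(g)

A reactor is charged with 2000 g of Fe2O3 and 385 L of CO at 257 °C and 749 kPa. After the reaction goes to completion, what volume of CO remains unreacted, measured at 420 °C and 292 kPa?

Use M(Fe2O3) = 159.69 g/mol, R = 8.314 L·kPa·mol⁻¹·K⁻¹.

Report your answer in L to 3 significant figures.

n(Fe2O3) = 2000 / 159.69 = 12.52 mol
n(CO) = PV/RT = (749 × 385) / (8.314 × 530.15) = 65.42 mol
For 12.52 mol Fe2O3, stoichiometry requires (3/1) × 12.52 = 37.56 mol CO; 65.42 mol is available, so Fe2O3 is limiting.
n(CO) consumed = (3/1) × 12.52 = 37.56 mol; remaining = 65.42 − 37.56 = 27.86 mol
V(CO) = nRT/P = 27.86 × 8.314 × 693.15 / 292 = 549.8 L

550 L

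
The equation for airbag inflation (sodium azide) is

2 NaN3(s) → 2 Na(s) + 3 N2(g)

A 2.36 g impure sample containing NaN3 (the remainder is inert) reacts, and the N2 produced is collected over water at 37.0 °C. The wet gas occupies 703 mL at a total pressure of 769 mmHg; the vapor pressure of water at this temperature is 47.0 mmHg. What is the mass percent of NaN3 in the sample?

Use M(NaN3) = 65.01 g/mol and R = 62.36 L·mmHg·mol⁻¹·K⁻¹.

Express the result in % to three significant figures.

48.2 %

P(N2) = 769 − 47.0 = 722.0 mmHg
n(N2) = PV/RT = (722.0 × 0.7030) / (62.36 × 310.15) = 0.02624 mol
n(NaN3) = (2/3) × 0.02624 = 0.01749 mol
m(NaN3) = 0.01749 × 65.01 = 1.137 g
%NaN3 = 1.137 / 2.36 × 100 = 48.18%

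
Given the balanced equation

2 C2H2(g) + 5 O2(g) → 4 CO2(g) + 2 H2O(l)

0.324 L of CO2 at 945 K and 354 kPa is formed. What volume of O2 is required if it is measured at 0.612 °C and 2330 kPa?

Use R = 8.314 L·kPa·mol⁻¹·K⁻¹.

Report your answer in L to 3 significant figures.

n(CO2) = PV/RT = (354 × 0.324) / (8.314 × 945) = 0.01460 mol
n(O2) = (5/4) × 0.01460 = 0.01825 mol
V = nRT/P = 0.01825 × 8.314 × 273.762 / 2330 = 0.01783 L

0.0178 L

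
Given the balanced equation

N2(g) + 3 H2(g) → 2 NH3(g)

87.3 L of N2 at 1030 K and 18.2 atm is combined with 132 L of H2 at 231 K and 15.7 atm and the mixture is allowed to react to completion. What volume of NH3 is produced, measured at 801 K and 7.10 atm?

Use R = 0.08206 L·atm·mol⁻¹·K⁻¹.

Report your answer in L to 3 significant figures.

n(N2) = PV/RT = (18.2 × 87.3) / (0.08206 × 1030) = 18.80 mol
n(H2) = PV/RT = (15.7 × 132) / (0.08206 × 231) = 109.3 mol
For 18.80 mol N2, stoichiometry requires (3/1) × 18.80 = 56.40 mol H2; 109.3 mol is available, so N2 is limiting.
n(NH3) = (2/1) × 18.80 = 37.60 mol
V(NH3) = nRT/P = 37.60 × 0.08206 × 801 / 7.10 = 348.1 L

348 L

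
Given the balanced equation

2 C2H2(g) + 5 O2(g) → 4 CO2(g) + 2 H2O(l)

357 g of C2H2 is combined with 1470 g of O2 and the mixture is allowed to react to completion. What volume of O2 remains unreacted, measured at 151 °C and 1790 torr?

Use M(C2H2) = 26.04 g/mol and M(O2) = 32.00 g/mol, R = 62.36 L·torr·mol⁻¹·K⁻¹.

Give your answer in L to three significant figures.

n(C2H2) = 357 / 26.04 = 13.71 mol
n(O2) = 1470 / 32.00 = 45.94 mol
For 13.71 mol C2H2, stoichiometry requires (5/2) × 13.71 = 34.28 mol O2; 45.94 mol is available, so C2H2 is limiting.
n(O2) consumed = (5/2) × 13.71 = 34.28 mol; remaining = 45.94 − 34.28 = 11.66 mol
V(O2) = nRT/P = 11.66 × 62.36 × 424.15 / 1790 = 172.3 L

172 L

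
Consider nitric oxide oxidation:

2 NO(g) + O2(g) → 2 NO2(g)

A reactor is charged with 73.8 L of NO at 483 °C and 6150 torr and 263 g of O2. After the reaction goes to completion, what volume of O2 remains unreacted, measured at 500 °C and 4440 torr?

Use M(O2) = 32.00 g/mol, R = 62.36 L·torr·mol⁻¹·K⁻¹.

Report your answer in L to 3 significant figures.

37.0 L

n(NO) = PV/RT = (6150 × 73.8) / (62.36 × 756.15) = 9.625 mol
n(O2) = 263 / 32.00 = 8.219 mol
For 9.625 mol NO, stoichiometry requires (1/2) × 9.625 = 4.812 mol O2; 8.219 mol is available, so NO is limiting.
n(O2) consumed = (1/2) × 9.625 = 4.812 mol; remaining = 8.219 − 4.812 = 3.407 mol
V(O2) = nRT/P = 3.407 × 62.36 × 773.15 / 4440 = 37.00 L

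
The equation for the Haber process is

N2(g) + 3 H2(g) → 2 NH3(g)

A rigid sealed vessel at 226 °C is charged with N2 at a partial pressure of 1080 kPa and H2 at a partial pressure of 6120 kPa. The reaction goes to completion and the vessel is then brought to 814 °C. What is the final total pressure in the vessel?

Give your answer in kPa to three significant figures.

11000 kPa

With V and T fixed, P_i ∝ n_i, so the mole ratios apply directly to partial pressures at 226 °C.
P(H2) required for 1080 kPa of N2 = (3/1) × 1080 = 3240 kPa; available 6120 kPa, so N2 is limiting.
P(H2) remaining = 6120 − (3/1) × 1080 = 2880 kPa
P(gaseous products) = (2)/1 × 1080 = 2160 kPa
P_total at 226 °C = 2880 + 2160 = 5040 kPa
Scaling to 814 °C: P = 5040 × 1087.15/499.15 = 10980 kPa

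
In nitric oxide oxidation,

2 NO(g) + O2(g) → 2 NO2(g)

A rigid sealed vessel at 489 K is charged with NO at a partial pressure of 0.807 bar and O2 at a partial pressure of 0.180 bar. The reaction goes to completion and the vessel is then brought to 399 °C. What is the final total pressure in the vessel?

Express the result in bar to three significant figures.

1.11 bar

At constant V, partial pressures at 489 K are proportional to moles, so apply stoichiometry directly to pressures.
P(O2) required for 0.807 bar of NO = (1/2) × 0.807 = 0.4035 bar; available 0.180 bar, so O2 is limiting.
P(NO) remaining = 0.807 − (2/1) × 0.180 = 0.4470 bar
P(gaseous products) = (2)/1 × 0.180 = 0.3600 bar
P_total at 489 K = 0.4470 + 0.3600 = 0.8070 bar
Scaling to 399 °C: P = 0.8070 × 672.15/489 = 1.109 bar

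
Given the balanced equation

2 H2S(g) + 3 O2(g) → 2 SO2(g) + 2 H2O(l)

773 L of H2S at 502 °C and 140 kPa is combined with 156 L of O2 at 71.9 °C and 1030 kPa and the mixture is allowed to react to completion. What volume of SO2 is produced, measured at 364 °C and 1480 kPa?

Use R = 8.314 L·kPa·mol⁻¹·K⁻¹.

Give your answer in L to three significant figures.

n(H2S) = PV/RT = (140 × 773) / (8.314 × 775.15) = 16.79 mol
n(O2) = PV/RT = (1030 × 156) / (8.314 × 345.05) = 56.01 mol
For 16.79 mol H2S, stoichiometry requires (3/2) × 16.79 = 25.18 mol O2; 56.01 mol is available, so H2S is limiting.
n(SO2) = (2/2) × 16.79 = 16.79 mol
V(SO2) = nRT/P = 16.79 × 8.314 × 637.15 / 1480 = 60.10 L

60.1 L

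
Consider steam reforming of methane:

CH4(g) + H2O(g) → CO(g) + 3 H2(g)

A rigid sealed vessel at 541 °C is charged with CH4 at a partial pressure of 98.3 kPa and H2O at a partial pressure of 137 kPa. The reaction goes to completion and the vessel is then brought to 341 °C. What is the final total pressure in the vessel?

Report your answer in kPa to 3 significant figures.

At constant V, partial pressures at 541 °C are proportional to moles, so apply stoichiometry directly to pressures.
P(H2O) required for 98.3 kPa of CH4 = (1/1) × 98.3 = 98.30 kPa; available 137 kPa, so CH4 is limiting.
P(H2O) remaining = 137 − (1/1) × 98.3 = 38.70 kPa
P(gaseous products) = (1+3)/1 × 98.3 = 393.2 kPa
P_total at 541 °C = 38.70 + 393.2 = 431.9 kPa
Scaling to 341 °C: P = 431.9 × 614.15/814.15 = 325.8 kPa

326 kPa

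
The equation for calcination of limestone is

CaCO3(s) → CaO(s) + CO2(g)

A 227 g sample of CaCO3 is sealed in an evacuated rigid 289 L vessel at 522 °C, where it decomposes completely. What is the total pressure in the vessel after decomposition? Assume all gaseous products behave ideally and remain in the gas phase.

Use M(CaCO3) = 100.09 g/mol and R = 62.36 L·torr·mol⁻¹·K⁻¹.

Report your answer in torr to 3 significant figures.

389 torr

n(CaCO3) = 227 / 100.09 = 2.268 mol
n(gas produced) = (1/1) × 2.268 = 2.268 mol
P = nRT/V = 2.268 × 62.36 × 795.15 / 289 = 389.1 torr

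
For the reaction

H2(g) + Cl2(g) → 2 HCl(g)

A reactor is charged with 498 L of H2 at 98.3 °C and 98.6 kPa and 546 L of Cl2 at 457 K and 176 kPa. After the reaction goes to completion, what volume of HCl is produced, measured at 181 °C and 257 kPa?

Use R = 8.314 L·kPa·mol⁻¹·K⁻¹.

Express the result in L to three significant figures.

n(H2) = PV/RT = (98.6 × 498) / (8.314 × 371.45) = 15.90 mol
n(Cl2) = PV/RT = (176 × 546) / (8.314 × 457) = 25.29 mol
For 15.90 mol H2, stoichiometry requires (1/1) × 15.90 = 15.90 mol Cl2; 25.29 mol is available, so H2 is limiting.
n(HCl) = (2/1) × 15.90 = 31.80 mol
V(HCl) = nRT/P = 31.80 × 8.314 × 454.15 / 257 = 467.2 L

467 L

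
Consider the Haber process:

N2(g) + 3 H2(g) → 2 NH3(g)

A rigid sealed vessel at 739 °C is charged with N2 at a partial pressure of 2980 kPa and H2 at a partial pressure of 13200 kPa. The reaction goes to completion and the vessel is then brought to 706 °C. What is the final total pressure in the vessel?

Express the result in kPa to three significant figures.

9890 kPa

With V and T fixed, P_i ∝ n_i, so the mole ratios apply directly to partial pressures at 739 °C.
P(H2) required for 2980 kPa of N2 = (3/1) × 2980 = 8940 kPa; available 13200 kPa, so N2 is limiting.
P(H2) remaining = 13200 − (3/1) × 2980 = 4260 kPa
P(gaseous products) = (2)/1 × 2980 = 5960 kPa
P_total at 739 °C = 4260 + 5960 = 10220 kPa
Scaling to 706 °C: P = 10220 × 979.15/1012.15 = 9887 kPa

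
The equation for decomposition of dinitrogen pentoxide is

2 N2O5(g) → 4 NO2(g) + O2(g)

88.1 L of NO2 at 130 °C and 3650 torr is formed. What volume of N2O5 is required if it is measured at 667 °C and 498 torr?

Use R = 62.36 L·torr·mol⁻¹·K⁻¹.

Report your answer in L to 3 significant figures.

n(NO2) = PV/RT = (3650 × 88.1) / (62.36 × 403.15) = 12.79 mol
n(N2O5) = (2/4) × 12.79 = 6.395 mol
V = nRT/P = 6.395 × 62.36 × 940.15 / 498 = 752.9 L

753 L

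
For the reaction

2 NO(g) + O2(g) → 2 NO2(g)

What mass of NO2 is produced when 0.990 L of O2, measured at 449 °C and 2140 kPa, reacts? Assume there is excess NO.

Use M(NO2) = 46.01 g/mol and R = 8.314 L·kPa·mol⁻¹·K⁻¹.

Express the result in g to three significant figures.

32.5 g

n(O2) = PV/RT = (2140 × 0.990) / (8.314 × 722.15) = 0.3529 mol
n(NO2) = (2/1) × 0.3529 = 0.7058 mol
m(NO2) = 0.7058 × 46.01 = 32.47 g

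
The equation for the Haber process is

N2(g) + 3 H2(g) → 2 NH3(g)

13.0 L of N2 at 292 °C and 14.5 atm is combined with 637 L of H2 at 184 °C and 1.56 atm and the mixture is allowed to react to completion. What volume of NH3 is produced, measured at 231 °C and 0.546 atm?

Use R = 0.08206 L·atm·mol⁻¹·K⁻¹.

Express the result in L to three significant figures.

n(N2) = PV/RT = (14.5 × 13.0) / (0.08206 × 565.15) = 4.065 mol
n(H2) = PV/RT = (1.56 × 637) / (0.08206 × 457.15) = 26.49 mol
For 4.065 mol N2, stoichiometry requires (3/1) × 4.065 = 12.20 mol H2; 26.49 mol is available, so N2 is limiting.
n(NH3) = (2/1) × 4.065 = 8.130 mol
V(NH3) = nRT/P = 8.130 × 0.08206 × 504.15 / 0.546 = 616.0 L

616 L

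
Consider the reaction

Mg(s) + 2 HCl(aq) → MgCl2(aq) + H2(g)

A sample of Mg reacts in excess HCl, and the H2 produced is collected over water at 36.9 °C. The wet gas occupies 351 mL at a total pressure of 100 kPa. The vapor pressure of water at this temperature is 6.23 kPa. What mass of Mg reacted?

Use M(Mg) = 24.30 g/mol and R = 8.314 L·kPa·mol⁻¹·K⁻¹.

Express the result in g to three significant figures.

P(H2) = 100 − 6.23 = 93.77 kPa
n(H2) = PV/RT = (93.77 × 0.3510) / (8.314 × 310.05) = 0.01277 mol
n(Mg) = (1/1) × 0.01277 = 0.01277 mol
m(Mg) = 0.01277 × 24.30 = 0.3103 g

0.310 g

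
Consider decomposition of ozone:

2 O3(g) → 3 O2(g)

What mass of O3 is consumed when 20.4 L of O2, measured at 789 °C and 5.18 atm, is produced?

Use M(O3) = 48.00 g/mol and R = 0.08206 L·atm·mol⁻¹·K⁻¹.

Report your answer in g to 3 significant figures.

38.8 g

n(O2) = PV/RT = (5.18 × 20.4) / (0.08206 × 1062.15) = 1.212 mol
n(O3) = (2/3) × 1.212 = 0.8080 mol
m(O3) = 0.8080 × 48.00 = 38.78 g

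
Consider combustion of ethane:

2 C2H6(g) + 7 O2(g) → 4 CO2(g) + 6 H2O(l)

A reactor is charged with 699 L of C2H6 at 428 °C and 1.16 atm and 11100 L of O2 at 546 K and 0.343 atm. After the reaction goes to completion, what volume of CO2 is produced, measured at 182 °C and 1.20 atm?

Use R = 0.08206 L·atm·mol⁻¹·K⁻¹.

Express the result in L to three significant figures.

n(C2H6) = PV/RT = (1.16 × 699) / (0.08206 × 701.15) = 14.09 mol
n(O2) = PV/RT = (0.343 × 11100) / (0.08206 × 546) = 84.98 mol
For 14.09 mol C2H6, stoichiometry requires (7/2) × 14.09 = 49.31 mol O2; 84.98 mol is available, so C2H6 is limiting.
n(CO2) = (4/2) × 14.09 = 28.18 mol
V(CO2) = nRT/P = 28.18 × 0.08206 × 455.15 / 1.20 = 877.1 L

877 L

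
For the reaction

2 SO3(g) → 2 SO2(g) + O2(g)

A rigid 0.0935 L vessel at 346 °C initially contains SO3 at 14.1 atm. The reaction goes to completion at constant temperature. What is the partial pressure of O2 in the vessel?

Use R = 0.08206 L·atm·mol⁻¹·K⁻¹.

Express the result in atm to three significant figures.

7.05 atm

n(SO3)₀ = PV/RT = (14.1 × 0.0935) / (0.08206 × 619.15) = 0.02595 mol
n(O2) = (1/2) × 0.02595 = 0.01298 mol
P(O2) = nRT/V = 0.01298 × 0.08206 × 619.15 / 0.0935 = 7.053 atm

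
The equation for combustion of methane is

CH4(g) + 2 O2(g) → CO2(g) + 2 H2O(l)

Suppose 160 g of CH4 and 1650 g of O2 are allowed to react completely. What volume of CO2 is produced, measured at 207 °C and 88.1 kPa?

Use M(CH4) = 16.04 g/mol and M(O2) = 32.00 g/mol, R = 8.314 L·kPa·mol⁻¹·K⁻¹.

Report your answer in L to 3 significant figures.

n(CH4) = 160 / 16.04 = 9.975 mol
n(O2) = 1650 / 32.00 = 51.56 mol
For 9.975 mol CH4, stoichiometry requires (2/1) × 9.975 = 19.95 mol O2; 51.56 mol is available, so CH4 is limiting.
n(CO2) = (1/1) × 9.975 = 9.975 mol
V(CO2) = nRT/P = 9.975 × 8.314 × 480.15 / 88.1 = 452.0 L

452 L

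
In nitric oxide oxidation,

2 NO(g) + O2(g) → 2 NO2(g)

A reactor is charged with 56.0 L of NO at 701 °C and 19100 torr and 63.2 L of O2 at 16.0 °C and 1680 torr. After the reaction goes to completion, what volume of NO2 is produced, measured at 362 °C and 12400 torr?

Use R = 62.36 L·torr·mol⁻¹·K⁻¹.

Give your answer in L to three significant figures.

37.6 L

n(NO) = PV/RT = (19100 × 56.0) / (62.36 × 974.15) = 17.61 mol
n(O2) = PV/RT = (1680 × 63.2) / (62.36 × 289.15) = 5.888 mol
For 17.61 mol NO, stoichiometry requires (1/2) × 17.61 = 8.805 mol O2; 5.888 mol is available, so O2 is limiting.
n(NO2) = (2/1) × 5.888 = 11.78 mol
V(NO2) = nRT/P = 11.78 × 62.36 × 635.15 / 12400 = 37.63 L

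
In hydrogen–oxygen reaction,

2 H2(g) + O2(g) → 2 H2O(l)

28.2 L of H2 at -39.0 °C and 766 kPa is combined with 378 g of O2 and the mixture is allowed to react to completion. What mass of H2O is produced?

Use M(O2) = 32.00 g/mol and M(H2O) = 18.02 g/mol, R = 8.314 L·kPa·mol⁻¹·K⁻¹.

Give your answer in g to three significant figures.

200 g

n(H2) = PV/RT = (766 × 28.2) / (8.314 × 234.15) = 11.10 mol
n(O2) = 378 / 32.00 = 11.81 mol
For 11.10 mol H2, stoichiometry requires (1/2) × 11.10 = 5.550 mol O2; 11.81 mol is available, so H2 is limiting.
n(H2O) = (2/2) × 11.10 = 11.10 mol
m(H2O) = 11.10 × 18.02 = 200.0 g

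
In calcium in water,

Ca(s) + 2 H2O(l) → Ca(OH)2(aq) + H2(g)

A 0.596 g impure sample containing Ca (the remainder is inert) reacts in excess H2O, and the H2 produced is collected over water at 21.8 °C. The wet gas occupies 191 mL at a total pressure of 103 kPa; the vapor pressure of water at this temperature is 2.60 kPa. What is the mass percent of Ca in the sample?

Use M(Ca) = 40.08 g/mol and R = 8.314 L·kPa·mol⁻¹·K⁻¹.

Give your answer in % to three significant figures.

52.6 %

P(H2) = 103 − 2.60 = 100.4 kPa
n(H2) = PV/RT = (100.4 × 0.1910) / (8.314 × 294.95) = 0.007820 mol
n(Ca) = (1/1) × 0.007820 = 0.007820 mol
m(Ca) = 0.007820 × 40.08 = 0.3134 g
%Ca = 0.3134 / 0.596 × 100 = 52.58%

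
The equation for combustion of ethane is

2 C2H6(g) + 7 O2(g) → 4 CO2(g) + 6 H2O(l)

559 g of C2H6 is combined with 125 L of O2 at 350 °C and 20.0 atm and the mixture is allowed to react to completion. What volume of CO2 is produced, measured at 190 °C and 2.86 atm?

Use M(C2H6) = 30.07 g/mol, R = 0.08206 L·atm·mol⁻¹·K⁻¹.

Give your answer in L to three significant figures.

371 L

n(C2H6) = 559 / 30.07 = 18.59 mol
n(O2) = PV/RT = (20.0 × 125) / (0.08206 × 623.15) = 48.89 mol
For 18.59 mol C2H6, stoichiometry requires (7/2) × 18.59 = 65.06 mol O2; 48.89 mol is available, so O2 is limiting.
n(CO2) = (4/7) × 48.89 = 27.94 mol
V(CO2) = nRT/P = 27.94 × 0.08206 × 463.15 / 2.86 = 371.3 L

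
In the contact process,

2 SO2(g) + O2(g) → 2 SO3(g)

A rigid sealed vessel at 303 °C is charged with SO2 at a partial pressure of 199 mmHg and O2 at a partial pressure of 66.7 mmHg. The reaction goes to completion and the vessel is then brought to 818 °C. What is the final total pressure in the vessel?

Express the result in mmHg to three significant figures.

At constant V, partial pressures at 303 °C are proportional to moles, so apply stoichiometry directly to pressures.
P(O2) required for 199 mmHg of SO2 = (1/2) × 199 = 99.50 mmHg; available 66.7 mmHg, so O2 is limiting.
P(SO2) remaining = 199 − (2/1) × 66.7 = 65.60 mmHg
P(gaseous products) = (2)/1 × 66.7 = 133.4 mmHg
P_total at 303 °C = 65.60 + 133.4 = 199.0 mmHg
Scaling to 818 °C: P = 199.0 × 1091.15/576.15 = 376.9 mmHg

377 mmHg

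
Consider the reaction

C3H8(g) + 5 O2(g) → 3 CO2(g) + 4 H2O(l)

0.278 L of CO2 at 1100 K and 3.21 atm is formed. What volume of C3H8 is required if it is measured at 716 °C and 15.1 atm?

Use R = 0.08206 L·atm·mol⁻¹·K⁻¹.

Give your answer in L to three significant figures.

n(CO2) = PV/RT = (3.21 × 0.278) / (0.08206 × 1100) = 0.009886 mol
n(C3H8) = (1/3) × 0.009886 = 0.003295 mol
V = nRT/P = 0.003295 × 0.08206 × 989.15 / 15.1 = 0.01771 L

0.0177 L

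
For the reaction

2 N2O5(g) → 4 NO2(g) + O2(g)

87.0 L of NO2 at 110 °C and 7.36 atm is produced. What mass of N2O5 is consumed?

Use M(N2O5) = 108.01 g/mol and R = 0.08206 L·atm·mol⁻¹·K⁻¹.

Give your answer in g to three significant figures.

n(NO2) = PV/RT = (7.36 × 87.0) / (0.08206 × 383.15) = 20.37 mol
n(N2O5) = (2/4) × 20.37 = 10.19 mol
m(N2O5) = 10.19 × 108.01 = 1101 g

1100 g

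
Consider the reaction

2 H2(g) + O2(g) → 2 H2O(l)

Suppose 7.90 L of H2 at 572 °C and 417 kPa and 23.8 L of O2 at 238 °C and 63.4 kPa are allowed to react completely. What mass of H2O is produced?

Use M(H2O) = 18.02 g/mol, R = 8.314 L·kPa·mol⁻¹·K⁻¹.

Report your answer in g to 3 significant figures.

n(H2) = PV/RT = (417 × 7.90) / (8.314 × 845.15) = 0.4688 mol
n(O2) = PV/RT = (63.4 × 23.8) / (8.314 × 511.15) = 0.3551 mol
For 0.4688 mol H2, stoichiometry requires (1/2) × 0.4688 = 0.2344 mol O2; 0.3551 mol is available, so H2 is limiting.
n(H2O) = (2/2) × 0.4688 = 0.4688 mol
m(H2O) = 0.4688 × 18.02 = 8.448 g

8.45 g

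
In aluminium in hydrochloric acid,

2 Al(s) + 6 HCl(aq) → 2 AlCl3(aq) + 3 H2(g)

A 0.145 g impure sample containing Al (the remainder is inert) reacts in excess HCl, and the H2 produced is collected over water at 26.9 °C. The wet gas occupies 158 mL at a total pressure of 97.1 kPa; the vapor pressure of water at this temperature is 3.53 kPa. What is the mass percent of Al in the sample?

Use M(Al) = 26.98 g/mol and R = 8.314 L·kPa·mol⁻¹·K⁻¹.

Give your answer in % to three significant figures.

73.5 %

P(H2) = 97.1 − 3.53 = 93.57 kPa
n(H2) = PV/RT = (93.57 × 0.1580) / (8.314 × 300.05) = 0.005926 mol
n(Al) = (2/3) × 0.005926 = 0.003951 mol
m(Al) = 0.003951 × 26.98 = 0.1066 g
%Al = 0.1066 / 0.145 × 100 = 73.52%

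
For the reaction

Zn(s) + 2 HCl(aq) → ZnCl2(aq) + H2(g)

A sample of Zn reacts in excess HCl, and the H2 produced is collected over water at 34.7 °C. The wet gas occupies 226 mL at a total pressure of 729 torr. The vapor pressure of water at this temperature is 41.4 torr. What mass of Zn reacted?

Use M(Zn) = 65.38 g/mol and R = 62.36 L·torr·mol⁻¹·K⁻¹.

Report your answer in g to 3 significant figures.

0.529 g

P(H2) = 729 − 41.4 = 687.6 torr
n(H2) = PV/RT = (687.6 × 0.2260) / (62.36 × 307.85) = 0.008095 mol
n(Zn) = (1/1) × 0.008095 = 0.008095 mol
m(Zn) = 0.008095 × 65.38 = 0.5293 g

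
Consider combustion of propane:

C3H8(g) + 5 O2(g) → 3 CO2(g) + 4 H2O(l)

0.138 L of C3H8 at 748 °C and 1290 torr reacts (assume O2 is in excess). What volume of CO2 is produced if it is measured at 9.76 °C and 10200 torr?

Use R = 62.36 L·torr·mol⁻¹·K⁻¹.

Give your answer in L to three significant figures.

0.0145 L

n(C3H8) = PV/RT = (1290 × 0.138) / (62.36 × 1021.15) = 0.002796 mol
n(CO2) = (3/1) × 0.002796 = 0.008388 mol
V = nRT/P = 0.008388 × 62.36 × 282.91 / 10200 = 0.01451 L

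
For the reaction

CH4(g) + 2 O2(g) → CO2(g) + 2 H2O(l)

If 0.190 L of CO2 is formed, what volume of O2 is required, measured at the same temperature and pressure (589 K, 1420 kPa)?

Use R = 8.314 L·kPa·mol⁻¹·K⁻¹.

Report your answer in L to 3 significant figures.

At constant T and P, gas volumes are in the mole ratio: V(O2) = (2/1) × 0.190 = 0.3800 L

0.380 L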